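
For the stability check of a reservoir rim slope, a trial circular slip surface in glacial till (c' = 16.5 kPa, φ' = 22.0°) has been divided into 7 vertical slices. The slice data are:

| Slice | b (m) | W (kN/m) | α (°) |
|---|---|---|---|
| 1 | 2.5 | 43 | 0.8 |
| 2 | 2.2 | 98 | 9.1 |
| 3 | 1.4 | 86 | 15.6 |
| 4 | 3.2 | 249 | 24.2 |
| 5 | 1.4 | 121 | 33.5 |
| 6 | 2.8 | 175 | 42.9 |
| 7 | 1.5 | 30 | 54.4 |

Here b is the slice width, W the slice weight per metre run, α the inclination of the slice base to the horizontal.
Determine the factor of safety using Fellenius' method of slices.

Ordinary method of slices: FS = Σ[c'·Δl_i + (W_i cosα_i)·tanφ'] / Σ W_i sinα_i, with Δl_i = b_i / cosα_i.
Slice 1: Δl = 2.5/cos0.8° = 2.500 m; N'_1 = 43·cos0.8° = 43.0; c'Δl = 41.25; W sinα = 0.6
Slice 2: Δl = 2.2/cos9.1° = 2.228 m; N'_2 = 98·cos9.1° = 96.8; c'Δl = 36.76; W sinα = 15.5
Slice 3: Δl = 1.4/cos15.6° = 1.454 m; N'_3 = 86·cos15.6° = 82.8; c'Δl = 23.98; W sinα = 23.1
Slice 4: Δl = 3.2/cos24.2° = 3.508 m; N'_4 = 249·cos24.2° = 227.1; c'Δl = 57.89; W sinα = 102.1
Slice 5: Δl = 1.4/cos33.5° = 1.679 m; N'_5 = 121·cos33.5° = 100.9; c'Δl = 27.70; W sinα = 66.8
Slice 6: Δl = 2.8/cos42.9° = 3.822 m; N'_6 = 175·cos42.9° = 128.2; c'Δl = 63.07; W sinα = 119.1
Slice 7: Δl = 1.5/cos54.4° = 2.577 m; N'_7 = 30·cos54.4° = 17.5; c'Δl = 42.52; W sinα = 24.4
Σc'Δl = 293.2 kN/m; ΣN' = 696.3 kN/m; ΣW sinα = 351.6 kN/m
Resisting = 293.2 + 696.3·tan22.0° = 293.2 + 281.3 = 574.5 kN/m
FS = 574.5 / 351.6 = 1.634

FS = 1.63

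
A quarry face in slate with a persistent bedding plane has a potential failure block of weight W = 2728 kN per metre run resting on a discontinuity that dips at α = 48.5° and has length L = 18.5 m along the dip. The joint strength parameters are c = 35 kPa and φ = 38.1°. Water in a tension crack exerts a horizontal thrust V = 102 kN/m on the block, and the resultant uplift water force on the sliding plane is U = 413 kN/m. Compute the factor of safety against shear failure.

FS = 0.80

Resolving the block weight along and normal to the plane and applying the Mohr–Coulomb strength on the joint:
N' = W cosα − U − V sinα = 2728·cos48.5° − 413 − 102·sin48.5° = 1318.2 kN/m
Driving force T = W sinα + V cosα = 2728·sin48.5° + 102·cos48.5° = 2110.7 kN/m
Resisting force R = c·L + N'·tanφ = 35·18.5 + 1318.2·tan38.1° = 647.5 + 1033.6 = 1681.1 kN/m
FS = R / T = 1681.1 / 2110.7 = 0.796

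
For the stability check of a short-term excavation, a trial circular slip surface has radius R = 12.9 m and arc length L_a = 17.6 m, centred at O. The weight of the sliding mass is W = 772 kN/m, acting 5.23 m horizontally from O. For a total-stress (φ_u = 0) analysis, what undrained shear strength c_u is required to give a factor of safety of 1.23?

c_u = 21.9 kPa

FS = c_u·L_a·R / (W·d), so c_u = FS·W·d / (L_a·R).
c_u = 1.23·772·5.23 / (17.60·12.9) = 4966.2 / 227.04 = 21.87 kPa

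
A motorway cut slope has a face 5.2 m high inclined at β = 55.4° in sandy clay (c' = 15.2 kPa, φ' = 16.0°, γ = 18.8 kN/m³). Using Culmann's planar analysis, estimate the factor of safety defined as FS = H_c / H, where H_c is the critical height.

H_c = (4c'/γ) · sinβ cosφ' / [1 − cos(β − φ')]
    = (4·15.2/18.8) · sin55.4°·cos16.0° / [1 − cos39.4°]
    = 3.234 · 0.7912 / 0.2273 = 11.26 m
FS = H_c / H = 11.26 / 5.2 = 2.165

FS = 2.17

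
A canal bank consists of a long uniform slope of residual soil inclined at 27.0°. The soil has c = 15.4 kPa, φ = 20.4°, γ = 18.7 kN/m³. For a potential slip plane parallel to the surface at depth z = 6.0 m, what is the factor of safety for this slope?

For an infinite slope with a slip plane parallel to the surface (no pore pressure): FS = [c + γz cos²β tanφ] / [γz sinβ cosβ].
γz = 18.7·6.0 = 112.20 kN/m²
Numerator = 15.4 + 112.20·cos²27.0°·tan20.4° = 15.4 + 112.20·0.7939·0.3719 = 48.527 kPa
Denominator = 112.20·sin27.0°·cos27.0° = 112.20·0.4540·0.8910 = 45.386 kPa
FS = 48.527 / 45.386 = 1.069

FS = 1.07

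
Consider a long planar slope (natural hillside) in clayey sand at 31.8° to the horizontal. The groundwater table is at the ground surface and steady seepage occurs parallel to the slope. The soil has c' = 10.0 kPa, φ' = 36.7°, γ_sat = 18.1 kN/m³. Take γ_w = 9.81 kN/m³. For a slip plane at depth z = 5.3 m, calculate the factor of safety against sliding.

With seepage parallel to the slope and the water table at the surface, the effective normal stress on the slip plane uses the buoyant unit weight γ' = γ_sat − γ_w while the driving shear stress uses γ_sat:
FS = [c' + γ' z cos²β tanφ'] / [γ_sat z sinβ cosβ]
γ' = 18.1 − 9.81 = 8.29 kN/m³
Numerator = 10.0 + 8.29·5.3·cos²31.8°·tan36.7° = 10.0 + 8.29·5.3·0.7223·0.7454 = 33.656 kPa
Denominator = 18.1·5.3·sin31.8°·cos31.8° = 18.1·5.3·0.5270·0.8499 = 42.963 kPa
FS = 33.656 / 42.963 = 0.783

FS = 0.78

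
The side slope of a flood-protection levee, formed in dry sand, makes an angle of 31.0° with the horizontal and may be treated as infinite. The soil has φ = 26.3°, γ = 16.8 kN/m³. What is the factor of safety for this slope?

For a dry cohesionless infinite slope the factor of safety is FS = tanφ / tanβ.
FS = tan26.3° / tan31.0° = 0.4942 / 0.6009 = 0.823

FS = 0.82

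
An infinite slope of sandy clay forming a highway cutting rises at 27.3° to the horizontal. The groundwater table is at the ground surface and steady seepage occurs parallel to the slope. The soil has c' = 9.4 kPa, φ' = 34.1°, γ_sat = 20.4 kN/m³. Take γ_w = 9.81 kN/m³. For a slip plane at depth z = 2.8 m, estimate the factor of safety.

FS = 1.08

With seepage parallel to the slope and the water table at the surface, the effective normal stress on the slip plane uses the buoyant unit weight γ' = γ_sat − γ_w while the driving shear stress uses γ_sat:
FS = [c' + γ' z cos²β tanφ'] / [γ_sat z sinβ cosβ]
γ' = 20.4 − 9.81 = 10.59 kN/m³
Numerator = 9.4 + 10.59·2.8·cos²27.3°·tan34.1° = 9.4 + 10.59·2.8·0.7896·0.6771 = 25.253 kPa
Denominator = 20.4·2.8·sin27.3°·cos27.3° = 20.4·2.8·0.4586·0.8886 = 23.280 kPa
FS = 25.253 / 23.280 = 1.085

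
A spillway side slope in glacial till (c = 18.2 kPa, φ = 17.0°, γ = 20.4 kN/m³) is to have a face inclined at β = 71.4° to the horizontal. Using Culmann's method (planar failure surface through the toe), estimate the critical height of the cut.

Culmann's analysis gives the critical failure plane at α_cr = (β + φ)/2 = (71.4 + 17.0)/2 = 44.2°, and the critical height
H_c = (4c/γ) · sinβ cosφ / [1 − cos(β − φ)]
    = (4·18.2/20.4) · sin71.4°·cos17.0° / [1 − cos(54.4°)]
    = 3.569 · 0.9478·0.9563 / [1 − 0.5821]
    = 3.569 · 0.9064 / 0.4179
    = 7.74 m

H_c = 7.74 m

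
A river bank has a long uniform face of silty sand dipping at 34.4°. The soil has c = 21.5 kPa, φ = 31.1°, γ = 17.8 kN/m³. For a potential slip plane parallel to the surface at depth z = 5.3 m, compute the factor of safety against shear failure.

FS = 1.37

For an infinite slope with a slip plane parallel to the surface (no pore pressure): FS = [c + γz cos²β tanφ] / [γz sinβ cosβ].
γz = 17.8·5.3 = 94.34 kN/m²
Numerator = 21.5 + 94.34·cos²34.4°·tan31.1° = 21.5 + 94.34·0.6808·0.6032 = 60.245 kPa
Denominator = 94.34·sin34.4°·cos34.4° = 94.34·0.5650·0.8251 = 43.978 kPa
FS = 60.245 / 43.978 = 1.370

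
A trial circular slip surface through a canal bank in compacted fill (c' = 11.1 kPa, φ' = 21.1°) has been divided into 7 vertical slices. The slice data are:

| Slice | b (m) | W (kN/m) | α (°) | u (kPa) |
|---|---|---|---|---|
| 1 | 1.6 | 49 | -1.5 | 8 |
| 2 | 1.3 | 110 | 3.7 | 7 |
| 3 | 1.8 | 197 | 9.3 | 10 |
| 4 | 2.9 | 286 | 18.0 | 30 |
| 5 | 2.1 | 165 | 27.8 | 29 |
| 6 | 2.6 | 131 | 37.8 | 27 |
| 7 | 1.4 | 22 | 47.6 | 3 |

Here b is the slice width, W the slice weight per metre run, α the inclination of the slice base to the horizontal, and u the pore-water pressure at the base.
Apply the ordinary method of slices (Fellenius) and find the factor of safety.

FS = 1.34

Ordinary method of slices: FS = Σ[c'·Δl_i + (W_i cosα_i − u_i·Δl_i)·tanφ'] / Σ W_i sinα_i, with Δl_i = b_i / cosα_i.
Slice 1: Δl = 1.6/cos(-1.5°) = 1.601 m; N'_1 = 49·cos(-1.5°) − 8·1.601 = 36.2; c'Δl = 17.77; W sinα = -1.3
Slice 2: Δl = 1.3/cos3.7° = 1.303 m; N'_2 = 110·cos3.7° − 7·1.303 = 100.7; c'Δl = 14.46; W sinα = 7.1
Slice 3: Δl = 1.8/cos9.3° = 1.824 m; N'_3 = 197·cos9.3° − 10·1.824 = 176.2; c'Δl = 20.25; W sinα = 31.8
Slice 4: Δl = 2.9/cos18.0° = 3.049 m; N'_4 = 286·cos18.0° − 30·3.049 = 180.5; c'Δl = 33.85; W sinα = 88.4
Slice 5: Δl = 2.1/cos27.8° = 2.374 m; N'_5 = 165·cos27.8° − 29·2.374 = 77.1; c'Δl = 26.35; W sinα = 77.0
Slice 6: Δl = 2.6/cos37.8° = 3.290 m; N'_6 = 131·cos37.8° − 27·3.290 = 14.7; c'Δl = 36.52; W sinα = 80.3
Slice 7: Δl = 1.4/cos47.6° = 2.076 m; N'_7 = 22·cos47.6° − 3·2.076 = 8.6; c'Δl = 23.05; W sinα = 16.2
Σc'Δl = 172.2 kN/m; ΣN' = 593.9 kN/m; ΣW sinα = 299.5 kN/m
Resisting = 172.2 + 593.9·tan21.1° = 172.2 + 229.2 = 401.4 kN/m
FS = 401.4 / 299.5 = 1.340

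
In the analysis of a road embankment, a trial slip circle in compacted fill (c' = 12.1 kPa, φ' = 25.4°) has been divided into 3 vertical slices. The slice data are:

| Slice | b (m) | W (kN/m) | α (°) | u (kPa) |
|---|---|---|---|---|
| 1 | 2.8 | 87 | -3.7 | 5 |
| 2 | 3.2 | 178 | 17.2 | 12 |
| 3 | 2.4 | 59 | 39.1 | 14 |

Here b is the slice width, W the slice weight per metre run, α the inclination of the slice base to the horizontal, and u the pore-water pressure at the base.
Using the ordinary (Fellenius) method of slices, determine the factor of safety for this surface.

Ordinary method of slices: FS = Σ[c'·Δl_i + (W_i cosα_i − u_i·Δl_i)·tanφ'] / Σ W_i sinα_i, with Δl_i = b_i / cosα_i.
Slice 1: Δl = 2.8/cos(-3.7°) = 2.806 m; N'_1 = 87·cos(-3.7°) − 5·2.806 = 72.8; c'Δl = 33.95; W sinα = -5.6
Slice 2: Δl = 3.2/cos17.2° = 3.350 m; N'_2 = 178·cos17.2° − 12·3.350 = 129.8; c'Δl = 40.53; W sinα = 52.6
Slice 3: Δl = 2.4/cos39.1° = 3.093 m; N'_3 = 59·cos39.1° − 14·3.093 = 2.5; c'Δl = 37.42; W sinα = 37.2
Σc'Δl = 111.9 kN/m; ΣN' = 205.1 kN/m; ΣW sinα = 84.2 kN/m
Resisting = 111.9 + 205.1·tan25.4° = 111.9 + 97.4 = 209.3 kN/m
FS = 209.3 / 84.2 = 2.485

FS = 2.48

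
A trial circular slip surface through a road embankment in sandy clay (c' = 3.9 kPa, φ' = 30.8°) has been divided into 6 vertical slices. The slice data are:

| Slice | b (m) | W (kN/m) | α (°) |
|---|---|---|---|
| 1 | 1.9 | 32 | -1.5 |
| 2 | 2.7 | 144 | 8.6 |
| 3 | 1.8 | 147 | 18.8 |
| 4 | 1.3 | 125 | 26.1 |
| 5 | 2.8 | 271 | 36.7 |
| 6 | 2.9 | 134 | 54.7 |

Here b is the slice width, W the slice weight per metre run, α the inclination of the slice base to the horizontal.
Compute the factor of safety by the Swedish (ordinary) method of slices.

FS = 1.25

Ordinary method of slices: FS = Σ[c'·Δl_i + (W_i cosα_i)·tanφ'] / Σ W_i sinα_i, with Δl_i = b_i / cosα_i.
Slice 1: Δl = 1.9/cos(-1.5°) = 1.901 m; N'_1 = 32·cos(-1.5°) = 32.0; c'Δl = 7.41; W sinα = -0.8
Slice 2: Δl = 2.7/cos8.6° = 2.731 m; N'_2 = 144·cos8.6° = 142.4; c'Δl = 10.65; W sinα = 21.5
Slice 3: Δl = 1.8/cos18.8° = 1.901 m; N'_3 = 147·cos18.8° = 139.2; c'Δl = 7.42; W sinα = 47.4
Slice 4: Δl = 1.3/cos26.1° = 1.448 m; N'_4 = 125·cos26.1° = 112.3; c'Δl = 5.65; W sinα = 55.0
Slice 5: Δl = 2.8/cos36.7° = 3.492 m; N'_5 = 271·cos36.7° = 217.3; c'Δl = 13.62; W sinα = 162.0
Slice 6: Δl = 2.9/cos54.7° = 5.019 m; N'_6 = 134·cos54.7° = 77.4; c'Δl = 19.57; W sinα = 109.4
Σc'Δl = 64.3 kN/m; ΣN' = 720.5 kN/m; ΣW sinα = 394.4 kN/m
Resisting = 64.3 + 720.5·tan30.8° = 64.3 + 429.5 = 493.8 kN/m
FS = 493.8 / 394.4 = 1.252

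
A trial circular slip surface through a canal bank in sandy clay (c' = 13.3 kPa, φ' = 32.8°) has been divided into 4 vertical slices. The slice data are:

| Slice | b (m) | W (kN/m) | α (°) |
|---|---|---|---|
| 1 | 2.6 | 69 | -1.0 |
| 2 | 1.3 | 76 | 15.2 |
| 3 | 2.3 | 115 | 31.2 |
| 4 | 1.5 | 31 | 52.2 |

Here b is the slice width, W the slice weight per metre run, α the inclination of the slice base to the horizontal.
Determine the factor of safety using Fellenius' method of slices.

FS = 2.80

Ordinary method of slices: FS = Σ[c'·Δl_i + (W_i cosα_i)·tanφ'] / Σ W_i sinα_i, with Δl_i = b_i / cosα_i.
Slice 1: Δl = 2.6/cos(-1.0°) = 2.600 m; N'_1 = 69·cos(-1.0°) = 69.0; c'Δl = 34.59; W sinα = -1.2
Slice 2: Δl = 1.3/cos15.2° = 1.347 m; N'_2 = 76·cos15.2° = 73.3; c'Δl = 17.92; W sinα = 19.9
Slice 3: Δl = 2.3/cos31.2° = 2.689 m; N'_3 = 115·cos31.2° = 98.4; c'Δl = 35.76; W sinα = 59.6
Slice 4: Δl = 1.5/cos52.2° = 2.447 m; N'_4 = 31·cos52.2° = 19.0; c'Δl = 32.55; W sinα = 24.5
Σc'Δl = 120.8 kN/m; ΣN' = 259.7 kN/m; ΣW sinα = 102.8 kN/m
Resisting = 120.8 + 259.7·tan32.8° = 120.8 + 167.4 = 288.2 kN/m
FS = 288.2 / 102.8 = 2.804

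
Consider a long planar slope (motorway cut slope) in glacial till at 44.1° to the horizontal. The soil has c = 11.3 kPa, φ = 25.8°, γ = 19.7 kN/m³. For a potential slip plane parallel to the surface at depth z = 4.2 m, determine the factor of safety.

FS = 0.77

For an infinite slope with a slip plane parallel to the surface (no pore pressure): FS = [c + γz cos²β tanφ] / [γz sinβ cosβ].
γz = 19.7·4.2 = 82.74 kN/m²
Numerator = 11.3 + 82.74·cos²44.1°·tan25.8° = 11.3 + 82.74·0.5157·0.4834 = 31.927 kPa
Denominator = 82.74·sin44.1°·cos44.1° = 82.74·0.6959·0.7181 = 41.350 kPa
FS = 31.927 / 41.350 = 0.772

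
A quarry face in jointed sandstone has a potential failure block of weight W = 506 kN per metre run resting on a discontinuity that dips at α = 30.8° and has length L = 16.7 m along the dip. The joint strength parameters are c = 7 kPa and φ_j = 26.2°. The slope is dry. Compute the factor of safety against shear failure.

FS = 1.28

Resolving the block weight along and normal to the plane and applying the Mohr–Coulomb strength on the joint:
N' = W cosα = 506·cos30.8° = 434.6 kN/m
Driving force T = W sinα = 506·sin30.8° = 259.1 kN/m
Resisting force R = c·L + N'·tanφ_j = 7·16.7 + 434.6·tan26.2° = 116.9 + 213.9 = 330.8 kN/m
FS = R / T = 330.8 / 259.1 = 1.277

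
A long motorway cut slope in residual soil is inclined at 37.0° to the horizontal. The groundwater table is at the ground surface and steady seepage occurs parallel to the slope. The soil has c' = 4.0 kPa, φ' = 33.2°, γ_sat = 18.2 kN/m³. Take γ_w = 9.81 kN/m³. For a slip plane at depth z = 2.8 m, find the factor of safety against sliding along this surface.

With seepage parallel to the slope and the water table at the surface, the effective normal stress on the slip plane uses the buoyant unit weight γ' = γ_sat − γ_w while the driving shear stress uses γ_sat:
FS = [c' + γ' z cos²β tanφ'] / [γ_sat z sinβ cosβ]
γ' = 18.2 − 9.81 = 8.39 kN/m³
Numerator = 4.0 + 8.39·2.8·cos²37.0°·tan33.2° = 4.0 + 8.39·2.8·0.6378·0.6544 = 13.805 kPa
Denominator = 18.2·2.8·sin37.0°·cos37.0° = 18.2·2.8·0.6018·0.7986 = 24.493 kPa
FS = 13.805 / 24.493 = 0.564

FS = 0.56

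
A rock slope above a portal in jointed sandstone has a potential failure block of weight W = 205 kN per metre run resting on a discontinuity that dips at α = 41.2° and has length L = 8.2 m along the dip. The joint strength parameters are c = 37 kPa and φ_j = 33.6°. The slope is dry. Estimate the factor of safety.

FS = 3.01

Resolving the block weight along and normal to the plane and applying the Mohr–Coulomb strength on the joint:
N' = W cosα = 205·cos41.2° = 154.2 kN/m
Driving force T = W sinα = 205·sin41.2° = 135.0 kN/m
Resisting force R = c·L + N'·tanφ_j = 37·8.2 + 154.2·tan33.6° = 303.4 + 102.5 = 405.9 kN/m
FS = R / T = 405.9 / 135.0 = 3.006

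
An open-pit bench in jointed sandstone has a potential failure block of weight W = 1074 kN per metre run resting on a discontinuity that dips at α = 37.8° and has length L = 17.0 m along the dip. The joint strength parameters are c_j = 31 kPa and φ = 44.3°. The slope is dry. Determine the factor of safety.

Resolving the block weight along and normal to the plane and applying the Mohr–Coulomb strength on the joint:
N' = W cosα = 1074·cos37.8° = 848.6 kN/m
Driving force T = W sinα = 1074·sin37.8° = 658.3 kN/m
Resisting force R = c_j·L + N'·tanφ = 31·17.0 + 848.6·tan44.3° = 527.0 + 828.1 = 1355.1 kN/m
FS = R / T = 1355.1 / 658.3 = 2.059

FS = 2.06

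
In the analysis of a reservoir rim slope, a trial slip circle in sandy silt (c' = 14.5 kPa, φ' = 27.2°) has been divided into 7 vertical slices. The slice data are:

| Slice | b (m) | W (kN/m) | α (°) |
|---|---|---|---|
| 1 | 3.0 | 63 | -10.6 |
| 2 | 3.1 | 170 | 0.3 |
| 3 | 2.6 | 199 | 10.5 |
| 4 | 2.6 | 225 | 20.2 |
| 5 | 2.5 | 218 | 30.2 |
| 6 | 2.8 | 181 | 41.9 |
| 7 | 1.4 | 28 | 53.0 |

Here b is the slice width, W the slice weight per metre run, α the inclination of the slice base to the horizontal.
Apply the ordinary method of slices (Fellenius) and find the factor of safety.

Ordinary method of slices: FS = Σ[c'·Δl_i + (W_i cosα_i)·tanφ'] / Σ W_i sinα_i, with Δl_i = b_i / cosα_i.
Slice 1: Δl = 3.0/cos(-10.6°) = 3.052 m; N'_1 = 63·cos(-10.6°) = 61.9; c'Δl = 44.26; W sinα = -11.6
Slice 2: Δl = 3.1/cos0.3° = 3.100 m; N'_2 = 170·cos0.3° = 170.0; c'Δl = 44.95; W sinα = 0.9
Slice 3: Δl = 2.6/cos10.5° = 2.644 m; N'_3 = 199·cos10.5° = 195.7; c'Δl = 38.34; W sinα = 36.3
Slice 4: Δl = 2.6/cos20.2° = 2.770 m; N'_4 = 225·cos20.2° = 211.2; c'Δl = 40.17; W sinα = 77.7
Slice 5: Δl = 2.5/cos30.2° = 2.893 m; N'_5 = 218·cos30.2° = 188.4; c'Δl = 41.94; W sinα = 109.7
Slice 6: Δl = 2.8/cos41.9° = 3.762 m; N'_6 = 181·cos41.9° = 134.7; c'Δl = 54.55; W sinα = 120.9
Slice 7: Δl = 1.4/cos53.0° = 2.326 m; N'_7 = 28·cos53.0° = 16.9; c'Δl = 33.73; W sinα = 22.4
Σc'Δl = 297.9 kN/m; ΣN' = 978.7 kN/m; ΣW sinα = 356.2 kN/m
Resisting = 297.9 + 978.7·tan27.2° = 297.9 + 503.0 = 800.9 kN/m
FS = 800.9 / 356.2 = 2.249

FS = 2.25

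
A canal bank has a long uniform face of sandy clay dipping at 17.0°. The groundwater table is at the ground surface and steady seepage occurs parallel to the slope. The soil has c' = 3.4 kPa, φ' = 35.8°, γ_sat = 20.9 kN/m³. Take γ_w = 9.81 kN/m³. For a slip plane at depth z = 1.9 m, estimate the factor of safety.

With seepage parallel to the slope and the water table at the surface, the effective normal stress on the slip plane uses the buoyant unit weight γ' = γ_sat − γ_w while the driving shear stress uses γ_sat:
FS = [c' + γ' z cos²β tanφ'] / [γ_sat z sinβ cosβ]
γ' = 20.9 − 9.81 = 11.09 kN/m³
Numerator = 3.4 + 11.09·1.9·cos²17.0°·tan35.8° = 3.4 + 11.09·1.9·0.9145·0.7212 = 17.298 kPa
Denominator = 20.9·1.9·sin17.0°·cos17.0° = 20.9·1.9·0.2924·0.9563 = 11.103 kPa
FS = 17.298 / 11.103 = 1.558

FS = 1.56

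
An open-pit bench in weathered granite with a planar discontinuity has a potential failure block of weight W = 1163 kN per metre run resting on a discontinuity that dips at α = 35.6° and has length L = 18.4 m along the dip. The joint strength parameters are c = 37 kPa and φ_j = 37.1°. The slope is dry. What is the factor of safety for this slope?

Resolving the block weight along and normal to the plane and applying the Mohr–Coulomb strength on the joint:
N' = W cosα = 1163·cos35.6° = 945.6 kN/m
Driving force T = W sinα = 1163·sin35.6° = 677.0 kN/m
Resisting force R = c·L + N'·tanφ_j = 37·18.4 + 945.6·tan37.1° = 680.8 + 715.2 = 1396.0 kN/m
FS = R / T = 1396.0 / 677.0 = 2.062

FS = 2.06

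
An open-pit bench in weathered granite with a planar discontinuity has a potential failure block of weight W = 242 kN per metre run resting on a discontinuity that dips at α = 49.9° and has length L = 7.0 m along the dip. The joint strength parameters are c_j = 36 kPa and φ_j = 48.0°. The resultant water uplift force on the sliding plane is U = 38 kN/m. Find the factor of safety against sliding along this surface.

FS = 2.07

Resolving the block weight along and normal to the plane and applying the Mohr–Coulomb strength on the joint:
N' = W cosα − U = 242·cos49.9° − 38 = 117.9 kN/m
Driving force T = W sinα = 242·sin49.9° = 185.1 kN/m
Resisting force R = c_j·L + N'·tanφ_j = 36·7.0 + 117.9·tan48.0° = 252.0 + 130.9 = 382.9 kN/m
FS = R / T = 382.9 / 185.1 = 2.069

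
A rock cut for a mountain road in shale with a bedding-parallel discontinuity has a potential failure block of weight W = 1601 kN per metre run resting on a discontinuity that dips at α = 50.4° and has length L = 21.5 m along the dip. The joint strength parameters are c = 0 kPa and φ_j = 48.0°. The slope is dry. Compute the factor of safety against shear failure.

FS = 0.92

Resolving the block weight along and normal to the plane and applying the Mohr–Coulomb strength on the joint:
N' = W cosα = 1601·cos50.4° = 1020.5 kN/m
Driving force T = W sinα = 1601·sin50.4° = 1233.6 kN/m
Resisting force R = c·L + N'·tanφ_j = 0·21.5 + 1020.5·tan48.0° = 0.0 + 1133.4 = 1133.4 kN/m
FS = R / T = 1133.4 / 1233.6 = 0.919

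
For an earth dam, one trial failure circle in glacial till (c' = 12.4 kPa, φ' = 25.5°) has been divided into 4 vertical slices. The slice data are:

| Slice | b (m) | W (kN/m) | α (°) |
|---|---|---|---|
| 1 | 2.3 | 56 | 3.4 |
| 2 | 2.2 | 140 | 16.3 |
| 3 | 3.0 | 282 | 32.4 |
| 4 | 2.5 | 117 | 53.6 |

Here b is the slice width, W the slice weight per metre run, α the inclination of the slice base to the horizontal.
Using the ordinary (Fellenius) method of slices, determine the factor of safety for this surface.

Ordinary method of slices: FS = Σ[c'·Δl_i + (W_i cosα_i)·tanφ'] / Σ W_i sinα_i, with Δl_i = b_i / cosα_i.
Slice 1: Δl = 2.3/cos3.4° = 2.304 m; N'_1 = 56·cos3.4° = 55.9; c'Δl = 28.57; W sinα = 3.3
Slice 2: Δl = 2.2/cos16.3° = 2.292 m; N'_2 = 140·cos16.3° = 134.4; c'Δl = 28.42; W sinα = 39.3
Slice 3: Δl = 3.0/cos32.4° = 3.553 m; N'_3 = 282·cos32.4° = 238.1; c'Δl = 44.06; W sinα = 151.1
Slice 4: Δl = 2.5/cos53.6° = 4.213 m; N'_4 = 117·cos53.6° = 69.4; c'Δl = 52.24; W sinα = 94.2
Σc'Δl = 153.3 kN/m; ΣN' = 497.8 kN/m; ΣW sinα = 287.9 kN/m
Resisting = 153.3 + 497.8·tan25.5° = 153.3 + 237.4 = 390.7 kN/m
FS = 390.7 / 287.9 = 1.357

FS = 1.36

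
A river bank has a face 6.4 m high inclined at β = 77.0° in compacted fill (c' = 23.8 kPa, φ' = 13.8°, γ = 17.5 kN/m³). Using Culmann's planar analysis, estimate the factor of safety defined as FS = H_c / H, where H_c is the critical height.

FS = 1.46

H_c = (4c'/γ) · sinβ cosφ' / [1 − cos(β − φ')]
    = (4·23.8/17.5) · sin77.0°·cos13.8° / [1 − cos63.2°]
    = 5.440 · 0.9462 / 0.5491 = 9.37 m
FS = H_c / H = 9.37 / 6.4 = 1.465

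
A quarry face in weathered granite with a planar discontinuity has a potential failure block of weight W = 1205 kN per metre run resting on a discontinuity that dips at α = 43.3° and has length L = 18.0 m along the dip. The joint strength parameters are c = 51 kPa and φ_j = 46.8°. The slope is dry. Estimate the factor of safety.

Resolving the block weight along and normal to the plane and applying the Mohr–Coulomb strength on the joint:
N' = W cosα = 1205·cos43.3° = 877.0 kN/m
Driving force T = W sinα = 1205·sin43.3° = 826.4 kN/m
Resisting force R = c·L + N'·tanφ_j = 51·18.0 + 877.0·tan46.8° = 918.0 + 933.9 = 1851.9 kN/m
FS = R / T = 1851.9 / 826.4 = 2.241

FS = 2.24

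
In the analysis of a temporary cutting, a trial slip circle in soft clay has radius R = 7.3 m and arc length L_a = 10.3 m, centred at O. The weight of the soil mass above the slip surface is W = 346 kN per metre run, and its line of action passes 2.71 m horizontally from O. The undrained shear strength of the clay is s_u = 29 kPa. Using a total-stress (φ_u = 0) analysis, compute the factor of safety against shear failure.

FS = 2.33

Taking moments about the centre O, the resisting moment is provided by the undrained shear strength acting along the arc:
M_R = s_u·L_a·R = 29·10.30·7.3 = 2180.5 kN·m/m
M_D = W·d = 346·2.71 = 937.7 kN·m/m
FS = M_R / M_D = 2180.5 / 937.7 = 2.325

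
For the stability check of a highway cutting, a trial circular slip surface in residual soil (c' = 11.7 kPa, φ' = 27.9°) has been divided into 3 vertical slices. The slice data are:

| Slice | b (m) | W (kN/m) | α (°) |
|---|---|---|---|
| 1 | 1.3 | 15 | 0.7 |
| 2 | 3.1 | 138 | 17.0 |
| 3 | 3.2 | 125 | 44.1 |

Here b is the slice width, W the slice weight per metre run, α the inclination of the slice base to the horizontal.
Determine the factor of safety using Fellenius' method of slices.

Ordinary method of slices: FS = Σ[c'·Δl_i + (W_i cosα_i)·tanφ'] / Σ W_i sinα_i, with Δl_i = b_i / cosα_i.
Slice 1: Δl = 1.3/cos0.7° = 1.300 m; N'_1 = 15·cos0.7° = 15.0; c'Δl = 15.21; W sinα = 0.2
Slice 2: Δl = 3.1/cos17.0° = 3.242 m; N'_2 = 138·cos17.0° = 132.0; c'Δl = 37.93; W sinα = 40.3
Slice 3: Δl = 3.2/cos44.1° = 4.456 m; N'_3 = 125·cos44.1° = 89.8; c'Δl = 52.14; W sinα = 87.0
Σc'Δl = 105.3 kN/m; ΣN' = 236.7 kN/m; ΣW sinα = 127.5 kN/m
Resisting = 105.3 + 236.7·tan27.9° = 105.3 + 125.3 = 230.6 kN/m
FS = 230.6 / 127.5 = 1.808

FS = 1.81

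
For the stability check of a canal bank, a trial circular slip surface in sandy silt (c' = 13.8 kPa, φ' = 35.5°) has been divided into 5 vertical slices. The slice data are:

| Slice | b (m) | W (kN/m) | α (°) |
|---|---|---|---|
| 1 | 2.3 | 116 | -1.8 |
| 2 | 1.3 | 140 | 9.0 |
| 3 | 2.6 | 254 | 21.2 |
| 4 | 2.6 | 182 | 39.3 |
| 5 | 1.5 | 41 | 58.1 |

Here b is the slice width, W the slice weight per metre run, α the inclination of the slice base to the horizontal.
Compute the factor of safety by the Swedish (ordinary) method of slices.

FS = 2.46

Ordinary method of slices: FS = Σ[c'·Δl_i + (W_i cosα_i)·tanφ'] / Σ W_i sinα_i, with Δl_i = b_i / cosα_i.
Slice 1: Δl = 2.3/cos(-1.8°) = 2.301 m; N'_1 = 116·cos(-1.8°) = 115.9; c'Δl = 31.76; W sinα = -3.6
Slice 2: Δl = 1.3/cos9.0° = 1.316 m; N'_2 = 140·cos9.0° = 138.3; c'Δl = 18.16; W sinα = 21.9
Slice 3: Δl = 2.6/cos21.2° = 2.789 m; N'_3 = 254·cos21.2° = 236.8; c'Δl = 38.48; W sinα = 91.9
Slice 4: Δl = 2.6/cos39.3° = 3.360 m; N'_4 = 182·cos39.3° = 140.8; c'Δl = 46.37; W sinα = 115.3
Slice 5: Δl = 1.5/cos58.1° = 2.839 m; N'_5 = 41·cos58.1° = 21.7; c'Δl = 39.17; W sinα = 34.8
Σc'Δl = 173.9 kN/m; ΣN' = 653.5 kN/m; ΣW sinα = 260.2 kN/m
Resisting = 173.9 + 653.5·tan35.5° = 173.9 + 466.2 = 640.1 kN/m
FS = 640.1 / 260.2 = 2.460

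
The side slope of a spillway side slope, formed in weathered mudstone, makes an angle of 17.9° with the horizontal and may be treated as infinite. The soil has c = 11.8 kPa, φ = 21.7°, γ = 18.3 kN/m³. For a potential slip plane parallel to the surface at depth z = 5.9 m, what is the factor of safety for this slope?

FS = 1.61

For an infinite slope with a slip plane parallel to the surface (no pore pressure): FS = [c + γz cos²β tanφ] / [γz sinβ cosβ].
γz = 18.3·5.9 = 107.97 kN/m²
Numerator = 11.8 + 107.97·cos²17.9°·tan21.7° = 11.8 + 107.97·0.9055·0.3979 = 50.708 kPa
Denominator = 107.97·sin17.9°·cos17.9° = 107.97·0.3074·0.9516 = 31.579 kPa
FS = 50.708 / 31.579 = 1.606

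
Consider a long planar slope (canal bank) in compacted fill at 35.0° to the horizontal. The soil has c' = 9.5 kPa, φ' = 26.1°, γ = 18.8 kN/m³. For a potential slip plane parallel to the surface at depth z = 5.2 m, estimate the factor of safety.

For an infinite slope with a slip plane parallel to the surface (no pore pressure): FS = [c' + γz cos²β tanφ'] / [γz sinβ cosβ].
γz = 18.8·5.2 = 97.76 kN/m²
Numerator = 9.5 + 97.76·cos²35.0°·tan26.1° = 9.5 + 97.76·0.6710·0.4899 = 41.636 kPa
Denominator = 97.76·sin35.0°·cos35.0° = 97.76·0.5736·0.8192 = 45.932 kPa
FS = 41.636 / 45.932 = 0.906

FS = 0.91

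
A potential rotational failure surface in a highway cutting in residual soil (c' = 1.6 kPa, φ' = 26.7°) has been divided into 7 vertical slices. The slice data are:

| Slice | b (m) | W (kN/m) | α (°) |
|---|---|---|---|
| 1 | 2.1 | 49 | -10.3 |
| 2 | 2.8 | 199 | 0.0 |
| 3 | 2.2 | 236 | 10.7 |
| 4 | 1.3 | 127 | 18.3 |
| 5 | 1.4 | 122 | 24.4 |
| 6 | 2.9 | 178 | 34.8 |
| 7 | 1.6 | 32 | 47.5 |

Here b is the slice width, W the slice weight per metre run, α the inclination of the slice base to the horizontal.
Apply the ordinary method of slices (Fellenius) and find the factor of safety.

Ordinary method of slices: FS = Σ[c'·Δl_i + (W_i cosα_i)·tanφ'] / Σ W_i sinα_i, with Δl_i = b_i / cosα_i.
Slice 1: Δl = 2.1/cos(-10.3°) = 2.134 m; N'_1 = 49·cos(-10.3°) = 48.2; c'Δl = 3.42; W sinα = -8.8
Slice 2: Δl = 2.8/cos0.0° = 2.800 m; N'_2 = 199·cos0.0° = 199.0; c'Δl = 4.48; W sinα = 0.0
Slice 3: Δl = 2.2/cos10.7° = 2.239 m; N'_3 = 236·cos10.7° = 231.9; c'Δl = 3.58; W sinα = 43.8
Slice 4: Δl = 1.3/cos18.3° = 1.369 m; N'_4 = 127·cos18.3° = 120.6; c'Δl = 2.19; W sinα = 39.9
Slice 5: Δl = 1.4/cos24.4° = 1.537 m; N'_5 = 122·cos24.4° = 111.1; c'Δl = 2.46; W sinα = 50.4
Slice 6: Δl = 2.9/cos34.8° = 3.532 m; N'_6 = 178·cos34.8° = 146.2; c'Δl = 5.65; W sinα = 101.6
Slice 7: Δl = 1.6/cos47.5° = 2.368 m; N'_7 = 32·cos47.5° = 21.6; c'Δl = 3.79; W sinα = 23.6
Σc'Δl = 25.6 kN/m; ΣN' = 878.6 kN/m; ΣW sinα = 250.5 kN/m
Resisting = 25.6 + 878.6·tan26.7° = 25.6 + 441.9 = 467.4 kN/m
FS = 467.4 / 250.5 = 1.866

FS = 1.87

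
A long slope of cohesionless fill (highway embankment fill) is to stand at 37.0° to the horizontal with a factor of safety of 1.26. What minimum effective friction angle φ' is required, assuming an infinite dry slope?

φ' = 43.5°

FS = tanφ'/tanβ ⇒ tanφ' = FS · tanβ = 1.26 · tan37.0° = 0.9495
φ' = arctan(0.9495) = 43.52°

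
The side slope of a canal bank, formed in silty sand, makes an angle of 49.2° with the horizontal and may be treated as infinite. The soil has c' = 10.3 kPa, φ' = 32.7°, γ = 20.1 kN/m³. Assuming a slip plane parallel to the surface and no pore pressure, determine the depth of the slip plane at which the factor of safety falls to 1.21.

z = 1.58 m

Setting FS = 1.21 in FS = [c' + γz cos²β tanφ'] / [γz sinβ cosβ] and solving for z:
z = c' / [γ cosβ (FS·sinβ − cosβ·tanφ')]
  = 10.3 / [20.1·cos49.2°·(1.21·sin49.2° − cos49.2°·tan32.7°)]
  = 10.3 / [20.1·0.6534·(1.21·0.7570 − 0.6534·0.6420)]
  = 10.3 / 6.5206 = 1.580 m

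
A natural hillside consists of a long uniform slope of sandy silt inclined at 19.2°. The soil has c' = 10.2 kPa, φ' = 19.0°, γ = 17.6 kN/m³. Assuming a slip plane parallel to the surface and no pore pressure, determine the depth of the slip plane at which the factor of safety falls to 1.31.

z = 5.81 m

Setting FS = 1.31 in FS = [c' + γz cos²β tanφ'] / [γz sinβ cosβ] and solving for z:
z = c' / [γ cosβ (FS·sinβ − cosβ·tanφ')]
  = 10.2 / [17.6·cos19.2°·(1.31·sin19.2° − cos19.2°·tan19.0°)]
  = 10.2 / [17.6·0.9444·(1.31·0.3289 − 0.9444·0.3443)]
  = 10.2 / 1.7559 = 5.809 m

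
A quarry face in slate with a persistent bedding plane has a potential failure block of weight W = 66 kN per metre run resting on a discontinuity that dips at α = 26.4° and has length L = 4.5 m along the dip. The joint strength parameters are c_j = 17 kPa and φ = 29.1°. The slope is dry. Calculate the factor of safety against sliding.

FS = 3.73

Resolving the block weight along and normal to the plane and applying the Mohr–Coulomb strength on the joint:
N' = W cosα = 66·cos26.4° = 59.1 kN/m
Driving force T = W sinα = 66·sin26.4° = 29.3 kN/m
Resisting force R = c_j·L + N'·tanφ = 17·4.5 + 59.1·tan29.1° = 76.5 + 32.9 = 109.4 kN/m
FS = R / T = 109.4 / 29.3 = 3.728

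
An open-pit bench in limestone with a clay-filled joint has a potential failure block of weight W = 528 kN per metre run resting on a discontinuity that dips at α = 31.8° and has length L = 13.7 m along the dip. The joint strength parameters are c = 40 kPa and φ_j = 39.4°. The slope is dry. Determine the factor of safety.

FS = 3.29

Resolving the block weight along and normal to the plane and applying the Mohr–Coulomb strength on the joint:
N' = W cosα = 528·cos31.8° = 448.7 kN/m
Driving force T = W sinα = 528·sin31.8° = 278.2 kN/m
Resisting force R = c·L + N'·tanφ_j = 40·13.7 + 448.7·tan39.4° = 548.0 + 368.6 = 916.6 kN/m
FS = R / T = 916.6 / 278.2 = 3.294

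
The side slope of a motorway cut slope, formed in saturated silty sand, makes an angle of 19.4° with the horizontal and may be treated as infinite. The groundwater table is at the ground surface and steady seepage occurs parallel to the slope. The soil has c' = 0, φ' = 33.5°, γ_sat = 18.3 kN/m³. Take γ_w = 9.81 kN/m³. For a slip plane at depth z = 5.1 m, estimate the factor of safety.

FS = 0.87

With seepage parallel to the slope and the water table at the surface, the effective normal stress on the slip plane uses the buoyant unit weight γ' = γ_sat − γ_w while the driving shear stress uses γ_sat:
FS = [c' + γ' z cos²β tanφ'] / [γ_sat z sinβ cosβ]
(For c' = 0 this reduces to FS = (γ'/γ_sat)·tanφ'/tanβ.)
γ' = 18.3 − 9.81 = 8.49 kN/m³
Numerator = 0.0 + 8.49·5.1·cos²19.4°·tan33.5° = 0.0 + 8.49·5.1·0.8897·0.6619 = 25.497 kPa
Denominator = 18.3·5.1·sin19.4°·cos19.4° = 18.3·5.1·0.3322·0.9432 = 29.240 kPa
FS = 25.497 / 29.240 = 0.872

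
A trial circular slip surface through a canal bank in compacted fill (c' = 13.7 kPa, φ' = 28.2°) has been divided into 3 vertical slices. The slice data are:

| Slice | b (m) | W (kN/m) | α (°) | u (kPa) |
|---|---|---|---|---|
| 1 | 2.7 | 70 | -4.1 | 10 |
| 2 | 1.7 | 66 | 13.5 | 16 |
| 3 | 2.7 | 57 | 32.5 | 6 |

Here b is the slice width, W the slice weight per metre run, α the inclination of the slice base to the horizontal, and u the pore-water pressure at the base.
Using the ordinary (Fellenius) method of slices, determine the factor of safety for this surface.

FS = 3.97

Ordinary method of slices: FS = Σ[c'·Δl_i + (W_i cosα_i − u_i·Δl_i)·tanφ'] / Σ W_i sinα_i, with Δl_i = b_i / cosα_i.
Slice 1: Δl = 2.7/cos(-4.1°) = 2.707 m; N'_1 = 70·cos(-4.1°) − 10·2.707 = 42.8; c'Δl = 37.08; W sinα = -5.0
Slice 2: Δl = 1.7/cos13.5° = 1.748 m; N'_2 = 66·cos13.5° − 16·1.748 = 36.2; c'Δl = 23.95; W sinα = 15.4
Slice 3: Δl = 2.7/cos32.5° = 3.201 m; N'_3 = 57·cos32.5° − 6·3.201 = 28.9; c'Δl = 43.86; W sinα = 30.6
Σc'Δl = 104.9 kN/m; ΣN' = 107.8 kN/m; ΣW sinα = 41.0 kN/m
Resisting = 104.9 + 107.8·tan28.2° = 104.9 + 57.8 = 162.7 kN/m
FS = 162.7 / 41.0 = 3.966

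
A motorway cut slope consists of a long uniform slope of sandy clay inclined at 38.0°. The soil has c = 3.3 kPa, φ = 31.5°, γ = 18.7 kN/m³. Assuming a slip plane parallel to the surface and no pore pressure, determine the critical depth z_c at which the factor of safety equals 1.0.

z_c = 1.69 m

Setting FS = 1.00 in FS = [c + γz cos²β tanφ] / [γz sinβ cosβ] and solving for z:
z = c / [γ cosβ (FS·sinβ − cosβ·tanφ)]
  = 3.3 / [18.7·cos38.0°·(1.00·sin38.0° − cos38.0°·tan31.5°)]
  = 3.3 / [18.7·0.7880·(1.00·0.6157 − 0.7880·0.6128)]
  = 3.3 / 1.9564 = 1.687 m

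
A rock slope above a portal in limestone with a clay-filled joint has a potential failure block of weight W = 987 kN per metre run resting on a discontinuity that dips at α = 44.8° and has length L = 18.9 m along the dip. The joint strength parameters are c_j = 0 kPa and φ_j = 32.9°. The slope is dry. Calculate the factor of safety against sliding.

Resolving the block weight along and normal to the plane and applying the Mohr–Coulomb strength on the joint:
N' = W cosα = 987·cos44.8° = 700.3 kN/m
Driving force T = W sinα = 987·sin44.8° = 695.5 kN/m
Resisting force R = c_j·L + N'·tanφ_j = 0·18.9 + 700.3·tan32.9° = 0.0 + 453.1 = 453.1 kN/m
FS = R / T = 453.1 / 695.5 = 0.651

FS = 0.65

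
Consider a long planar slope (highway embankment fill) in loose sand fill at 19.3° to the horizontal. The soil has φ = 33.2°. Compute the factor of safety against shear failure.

FS = 1.87

For a dry cohesionless infinite slope the factor of safety is FS = tanφ / tanβ.
FS = tan33.2° / tan19.3° = 0.6544 / 0.3502 = 1.869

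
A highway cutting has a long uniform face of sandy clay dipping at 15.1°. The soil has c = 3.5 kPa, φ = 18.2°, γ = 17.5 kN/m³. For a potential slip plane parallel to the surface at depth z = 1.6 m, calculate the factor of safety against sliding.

FS = 1.72

For an infinite slope with a slip plane parallel to the surface (no pore pressure): FS = [c + γz cos²β tanφ] / [γz sinβ cosβ].
γz = 17.5·1.6 = 28.00 kN/m²
Numerator = 3.5 + 28.00·cos²15.1°·tan18.2° = 3.5 + 28.00·0.9321·0.3288 = 12.081 kPa
Denominator = 28.00·sin15.1°·cos15.1° = 28.00·0.2605·0.9655 = 7.042 kPa
FS = 12.081 / 7.042 = 1.716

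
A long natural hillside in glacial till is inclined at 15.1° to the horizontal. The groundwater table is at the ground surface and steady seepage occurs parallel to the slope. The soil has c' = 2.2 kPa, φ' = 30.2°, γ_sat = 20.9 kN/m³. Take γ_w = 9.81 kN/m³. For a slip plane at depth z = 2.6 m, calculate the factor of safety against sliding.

With seepage parallel to the slope and the water table at the surface, the effective normal stress on the slip plane uses the buoyant unit weight γ' = γ_sat − γ_w while the driving shear stress uses γ_sat:
FS = [c' + γ' z cos²β tanφ'] / [γ_sat z sinβ cosβ]
γ' = 20.9 − 9.81 = 11.09 kN/m³
Numerator = 2.2 + 11.09·2.6·cos²15.1°·tan30.2° = 2.2 + 11.09·2.6·0.9321·0.5820 = 17.843 kPa
Denominator = 20.9·2.6·sin15.1°·cos15.1° = 20.9·2.6·0.2605·0.9655 = 13.667 kPa
FS = 17.843 / 13.667 = 1.306

FS = 1.31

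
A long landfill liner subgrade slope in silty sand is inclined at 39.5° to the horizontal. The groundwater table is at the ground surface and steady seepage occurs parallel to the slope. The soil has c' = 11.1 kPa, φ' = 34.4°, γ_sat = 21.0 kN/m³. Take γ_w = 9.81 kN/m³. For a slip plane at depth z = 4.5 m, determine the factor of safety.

With seepage parallel to the slope and the water table at the surface, the effective normal stress on the slip plane uses the buoyant unit weight γ' = γ_sat − γ_w while the driving shear stress uses γ_sat:
FS = [c' + γ' z cos²β tanφ'] / [γ_sat z sinβ cosβ]
γ' = 21.0 − 9.81 = 11.19 kN/m³
Numerator = 11.1 + 11.19·4.5·cos²39.5°·tan34.4° = 11.1 + 11.19·4.5·0.5954·0.6847 = 31.629 kPa
Denominator = 21.0·4.5·sin39.5°·cos39.5° = 21.0·4.5·0.6361·0.7716 = 46.382 kPa
FS = 31.629 / 46.382 = 0.682

FS = 0.68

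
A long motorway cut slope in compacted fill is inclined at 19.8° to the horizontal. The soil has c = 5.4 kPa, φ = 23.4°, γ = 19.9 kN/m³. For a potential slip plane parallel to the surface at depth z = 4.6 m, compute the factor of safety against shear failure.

FS = 1.39

For an infinite slope with a slip plane parallel to the surface (no pore pressure): FS = [c + γz cos²β tanφ] / [γz sinβ cosβ].
γz = 19.9·4.6 = 91.54 kN/m²
Numerator = 5.4 + 91.54·cos²19.8°·tan23.4° = 5.4 + 91.54·0.8853·0.4327 = 40.468 kPa
Denominator = 91.54·sin19.8°·cos19.8° = 91.54·0.3387·0.9409 = 29.175 kPa
FS = 40.468 / 29.175 = 1.387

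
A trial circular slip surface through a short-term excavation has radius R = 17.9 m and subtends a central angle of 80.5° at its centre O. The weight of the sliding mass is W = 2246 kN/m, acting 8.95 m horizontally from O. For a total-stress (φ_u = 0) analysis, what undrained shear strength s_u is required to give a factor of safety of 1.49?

s_u = 66.5 kPa

FS = s_u·L_a·R / (W·d), so s_u = FS·W·d / (L_a·R).
Arc length L_a = R·θ = 17.9·(80.5°·π/180) = 17.9·1.4050 = 25.15 m
s_u = 1.49·2246·8.95 / (25.15·17.9) = 29951.5 / 450.17 = 66.53 kPa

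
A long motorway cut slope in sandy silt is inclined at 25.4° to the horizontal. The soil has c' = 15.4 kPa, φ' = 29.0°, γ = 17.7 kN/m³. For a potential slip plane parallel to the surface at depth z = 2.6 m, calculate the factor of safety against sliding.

FS = 2.03

For an infinite slope with a slip plane parallel to the surface (no pore pressure): FS = [c' + γz cos²β tanφ'] / [γz sinβ cosβ].
γz = 17.7·2.6 = 46.02 kN/m²
Numerator = 15.4 + 46.02·cos²25.4°·tan29.0° = 15.4 + 46.02·0.8160·0.5543 = 36.216 kPa
Denominator = 46.02·sin25.4°·cos25.4° = 46.02·0.4289·0.9033 = 17.831 kPa
FS = 36.216 / 17.831 = 2.031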